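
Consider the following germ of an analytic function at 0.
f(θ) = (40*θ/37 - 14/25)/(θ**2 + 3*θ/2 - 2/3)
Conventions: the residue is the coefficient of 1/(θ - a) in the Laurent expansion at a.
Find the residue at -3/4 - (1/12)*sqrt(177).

The factor θ**2 + 3*θ/2 - 2/3 splits as (θ - a)(θ - a') with a = -3/4 - (1/12)*sqrt(177), a' = -3/4 + (1/12)*sqrt(177). At the order-1 pole a set g(θ) = (θ - a)*f(θ) = [40*θ/37 - 14/25] / (θ - a').
Simple pole: residue = g(a) at a = -3/4 - (1/12)*sqrt(177), which is 20/37 + (2536/54575)*sqrt(177).

The residue is 20/37 + (2536/54575)*sqrt(177).


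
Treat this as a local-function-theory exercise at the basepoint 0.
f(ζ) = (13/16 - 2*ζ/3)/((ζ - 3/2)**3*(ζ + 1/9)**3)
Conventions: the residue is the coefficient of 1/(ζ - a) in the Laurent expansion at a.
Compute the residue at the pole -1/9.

At the order-3 pole -1/9 set g(ζ) = (ζ - (-1/9))^3*f(ζ) = (13/16 - 2*ζ/3)/(ζ - 3/2)**3.
Order-3 pole: residue = g''(a)/2; g''(-1/9) = -7925688/20511149, so the residue is -3962844/20511149.

The residue is -3962844/20511149.


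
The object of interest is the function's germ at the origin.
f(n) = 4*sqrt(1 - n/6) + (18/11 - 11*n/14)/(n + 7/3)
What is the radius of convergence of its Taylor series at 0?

The radius of convergence is 7/3.

Denominator factor (n + 7/3): pole of order 1 at -7/3, modulus 7/3.
Branch term (4)*sqrt(1 - n/(6)): its argument vanishes at n = 6, a square-root branch point, modulus 6.
The radius of convergence is the smallest modulus among the singular points: 7/3.


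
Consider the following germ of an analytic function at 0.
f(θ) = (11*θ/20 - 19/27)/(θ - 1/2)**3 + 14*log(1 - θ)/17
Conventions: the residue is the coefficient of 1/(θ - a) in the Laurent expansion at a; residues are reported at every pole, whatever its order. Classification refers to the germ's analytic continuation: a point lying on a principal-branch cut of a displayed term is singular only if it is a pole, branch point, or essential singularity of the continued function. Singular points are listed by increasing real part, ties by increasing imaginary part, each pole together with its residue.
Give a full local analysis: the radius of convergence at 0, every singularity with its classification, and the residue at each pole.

Denominator factor (θ - 1/2)^3: pole of order 3 at 1/2, modulus 1/2.
Branch term (14/17)*log(1 - θ/(1)): its argument vanishes at θ = 1, a logarithmic branch point, modulus 1.
The radius of convergence is the smallest modulus among the singular points: 1/2.
The branch term is analytic at 1/2 and contributes nothing to the residue; only the rational part matters.
At the order-3 pole 1/2 set g(θ) = (θ - (1/2))^3*(rational part) = 11*θ/20 - 19/27.
Order-3 pole: residue = g''(a)/2; g''(1/2) = 0, so the residue is 0.
List the singular points by increasing real part (a conjugate pair: the negative imaginary part first).

Radius of convergence at 0: 1/2.
At 1/2: a pole of order 3; residue 0.
At 1: a logarithmic branch point.


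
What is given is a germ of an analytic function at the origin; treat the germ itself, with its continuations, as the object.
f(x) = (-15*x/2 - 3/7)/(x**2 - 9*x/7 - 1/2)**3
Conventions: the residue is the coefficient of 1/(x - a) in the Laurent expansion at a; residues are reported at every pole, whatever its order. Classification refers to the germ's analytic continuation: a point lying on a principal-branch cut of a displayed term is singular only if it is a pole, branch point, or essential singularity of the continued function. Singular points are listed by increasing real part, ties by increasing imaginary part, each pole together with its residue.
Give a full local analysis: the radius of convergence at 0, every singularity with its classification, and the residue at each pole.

Radius of convergence at 0: -9/14 + (1/14)*sqrt(179).
At 9/14 - (1/14)*sqrt(179): a pole of order 3; residue (1058841/11470678)*sqrt(179).
At 9/14 + (1/14)*sqrt(179): a pole of order 3; residue -(1058841/11470678)*sqrt(179).

Denominator factor (x**2 - 9*x/7 - 1/2)^3: discriminant 179/49, real irrational roots 9/14 + (1/14)*sqrt(179) and 9/14 - (1/14)*sqrt(179); poles of order 3, moduli 9/14 + (1/14)*sqrt(179) and -9/14 + (1/14)*sqrt(179).
The radius of convergence is the smallest modulus among the singular points: -9/14 + (1/14)*sqrt(179).
The factor x**2 - 9*x/7 - 1/2 splits as (x - a)(x - a') with a = 9/14 - (1/14)*sqrt(179), a' = 9/14 + (1/14)*sqrt(179). At the order-3 pole a set g(x) = (x - a)^3*f(x) = [-15*x/2 - 3/7] / (x - a')^3.
Order-3 pole: residue = g''(a)/2; g''(9/14 - (1/14)*sqrt(179)) = (1058841/5735339)*sqrt(179), so the residue is (1058841/11470678)*sqrt(179).
The factor x**2 - 9*x/7 - 1/2 splits as (x - a)(x - a') with a = 9/14 + (1/14)*sqrt(179), a' = 9/14 - (1/14)*sqrt(179). At the order-3 pole a set g(x) = (x - a)^3*f(x) = [-15*x/2 - 3/7] / (x - a')^3.
Order-3 pole: residue = g''(a)/2; g''(9/14 + (1/14)*sqrt(179)) = -(1058841/5735339)*sqrt(179), so the residue is -(1058841/11470678)*sqrt(179).
List the singular points by increasing real part (a conjugate pair: the negative imaginary part first).


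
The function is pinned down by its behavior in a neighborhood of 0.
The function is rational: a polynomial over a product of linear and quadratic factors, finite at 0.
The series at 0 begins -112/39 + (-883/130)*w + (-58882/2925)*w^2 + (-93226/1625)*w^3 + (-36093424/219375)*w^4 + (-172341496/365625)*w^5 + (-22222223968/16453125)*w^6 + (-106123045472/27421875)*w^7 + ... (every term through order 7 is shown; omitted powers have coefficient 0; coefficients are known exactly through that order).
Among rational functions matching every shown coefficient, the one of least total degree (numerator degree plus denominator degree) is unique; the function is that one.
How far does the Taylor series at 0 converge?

No rational of total degree below 3 reproduces all 8 coefficients; solving the [1/2] Pade equations on them gives f(w) = (28/13 - 3*w/40)/(w**2 + 9*w/5 - 3/4), whose expansion matches every shown term.
Denominator factor (w**2 + 9*w/5 - 3/4): discriminant 156/25, real irrational roots -9/10 + (1/5)*sqrt(39) and -9/10 - (1/5)*sqrt(39); poles of order 1, moduli -9/10 + (1/5)*sqrt(39) and 9/10 + (1/5)*sqrt(39).
The radius of convergence is the smallest modulus among the singular points: -9/10 + (1/5)*sqrt(39).

The radius of convergence is -9/10 + (1/5)*sqrt(39).


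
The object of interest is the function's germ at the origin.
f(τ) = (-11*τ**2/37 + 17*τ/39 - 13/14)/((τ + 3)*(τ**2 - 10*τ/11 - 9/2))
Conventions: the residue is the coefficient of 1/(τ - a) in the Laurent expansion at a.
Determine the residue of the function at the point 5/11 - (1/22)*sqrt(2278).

The residue is 102344/535353 + (2267595/406511378)*sqrt(2278).

The factor τ**2 - 10*τ/11 - 9/2 splits as (τ - a)(τ - a') with a = 5/11 - (1/22)*sqrt(2278), a' = 5/11 + (1/22)*sqrt(2278). At the order-1 pole a set g(τ) = (τ - a)*f(τ) = [(-11*τ**2/37 + 17*τ/39 - 13/14)/(τ + 3)] / (τ - a').
Simple pole: residue = g(a) at a = 5/11 - (1/22)*sqrt(2278), which is 102344/535353 + (2267595/406511378)*sqrt(2278).


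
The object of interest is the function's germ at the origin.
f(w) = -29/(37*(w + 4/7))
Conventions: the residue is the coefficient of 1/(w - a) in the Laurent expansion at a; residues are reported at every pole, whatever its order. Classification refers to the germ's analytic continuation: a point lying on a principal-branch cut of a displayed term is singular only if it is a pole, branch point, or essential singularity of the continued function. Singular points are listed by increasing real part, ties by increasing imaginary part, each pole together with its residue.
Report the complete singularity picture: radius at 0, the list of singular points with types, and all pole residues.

Denominator factor (w + 4/7): pole of order 1 at -4/7, modulus 4/7.
The radius of convergence is the smallest modulus among the singular points: 4/7.
At the order-1 pole -4/7 set g(w) = (w - (-4/7))*f(w) = -29/37.
Simple pole: residue = g(a) at a = -4/7, which is -29/37.

Radius of convergence at 0: 4/7.
At -4/7: a pole of order 1; residue -29/37.


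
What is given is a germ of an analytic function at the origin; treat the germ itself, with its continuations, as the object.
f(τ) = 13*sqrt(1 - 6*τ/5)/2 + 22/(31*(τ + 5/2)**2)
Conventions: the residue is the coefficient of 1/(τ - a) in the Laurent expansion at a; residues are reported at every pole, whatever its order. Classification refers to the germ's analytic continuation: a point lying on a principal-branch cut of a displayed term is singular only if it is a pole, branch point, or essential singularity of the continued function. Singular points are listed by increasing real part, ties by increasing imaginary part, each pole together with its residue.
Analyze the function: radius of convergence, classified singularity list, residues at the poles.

Radius of convergence at 0: 5/6.
At -5/2: a pole of order 2; residue 0.
At 5/6: an algebraic (square-root) branch point.

Denominator factor (τ + 5/2)^2: pole of order 2 at -5/2, modulus 5/2.
Branch term (13/2)*sqrt(1 - τ/(5/6)): its argument vanishes at τ = 5/6, a square-root branch point, modulus 5/6.
The radius of convergence is the smallest modulus among the singular points: 5/6.
The branch term is analytic at -5/2 and contributes nothing to the residue; only the rational part matters.
At the order-2 pole -5/2 set g(τ) = (τ - (-5/2))^2*(rational part) = 22/31.
Order-2 pole: residue = g'(a); g'(-5/2) = 0, so the residue is 0.
List the singular points by increasing real part (a conjugate pair: the negative imaginary part first).


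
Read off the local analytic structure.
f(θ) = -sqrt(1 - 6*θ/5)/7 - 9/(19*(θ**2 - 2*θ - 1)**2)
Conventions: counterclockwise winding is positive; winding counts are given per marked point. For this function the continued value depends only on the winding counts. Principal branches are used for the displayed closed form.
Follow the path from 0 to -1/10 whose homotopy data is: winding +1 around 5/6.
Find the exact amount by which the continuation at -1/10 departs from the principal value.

The rational part is single-valued and drops out of the difference; each branch term changes only by its own monodromy.
(-1/7)*sqrt(1 - θ/(5/6)): winding +1 is odd, the square root flips sign, contributing -2*(-1/7)*sqrt(1 - (-1/10)/(5/6)) = -2*(-1/7)*sqrt(28/25) = (4/35)*sqrt(7).
Summing the contributions at θ = -1/10 gives (4/35)*sqrt(7).

Continued minus principal equals (4/35)*sqrt(7).


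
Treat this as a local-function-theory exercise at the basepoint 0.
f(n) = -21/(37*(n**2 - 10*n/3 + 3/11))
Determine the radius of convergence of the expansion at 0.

Denominator factor (n**2 - 10*n/3 + 3/11): discriminant 992/99, real irrational roots 5/3 + (2/33)*sqrt(682) and 5/3 - (2/33)*sqrt(682); poles of order 1, moduli 5/3 + (2/33)*sqrt(682) and 5/3 - (2/33)*sqrt(682).
The radius of convergence is the smallest modulus among the singular points: 5/3 - (2/33)*sqrt(682).

The radius of convergence is 5/3 - (2/33)*sqrt(682).


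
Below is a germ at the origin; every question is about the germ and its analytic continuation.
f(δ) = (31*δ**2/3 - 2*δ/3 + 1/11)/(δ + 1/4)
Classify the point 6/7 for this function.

The point is a regular point.

Denominator factors: δ + 1/4 = 31/28 at δ = 6/7 — none vanishes.
So the germ continues analytically to 6/7.


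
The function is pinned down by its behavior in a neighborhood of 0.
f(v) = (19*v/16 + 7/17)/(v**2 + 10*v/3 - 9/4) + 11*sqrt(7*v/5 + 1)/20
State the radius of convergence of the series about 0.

Denominator factor (v**2 + 10*v/3 - 9/4): discriminant 181/9, real irrational roots -5/3 + (1/6)*sqrt(181) and -5/3 - (1/6)*sqrt(181); poles of order 1, moduli -5/3 + (1/6)*sqrt(181) and 5/3 + (1/6)*sqrt(181).
Branch term (11/20)*sqrt(1 - v/(-5/7)): its argument vanishes at v = -5/7, a square-root branch point, modulus 5/7.
The radius of convergence is the smallest modulus among the singular points: -5/3 + (1/6)*sqrt(181).

The radius of convergence is -5/3 + (1/6)*sqrt(181).


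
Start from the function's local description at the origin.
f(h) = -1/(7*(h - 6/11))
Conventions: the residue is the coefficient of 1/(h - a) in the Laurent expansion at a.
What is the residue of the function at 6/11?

The residue is -1/7.

At the order-1 pole 6/11 set g(h) = (h - (6/11))*f(h) = -1/7.
Simple pole: residue = g(a) at a = 6/11, which is -1/7.


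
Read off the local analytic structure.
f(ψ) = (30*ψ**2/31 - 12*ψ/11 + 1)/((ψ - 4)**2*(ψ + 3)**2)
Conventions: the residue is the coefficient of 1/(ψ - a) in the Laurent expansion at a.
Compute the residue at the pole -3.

At the order-2 pole -3 set g(ψ) = (ψ - (-3))^2*f(ψ) = (30*ψ**2/31 - 12*ψ/11 + 1)/(ψ - 4)**2.
Order-2 pole: residue = g'(a); g'(-3) = -7610/116963, so the residue is -7610/116963.

The residue is -7610/116963.


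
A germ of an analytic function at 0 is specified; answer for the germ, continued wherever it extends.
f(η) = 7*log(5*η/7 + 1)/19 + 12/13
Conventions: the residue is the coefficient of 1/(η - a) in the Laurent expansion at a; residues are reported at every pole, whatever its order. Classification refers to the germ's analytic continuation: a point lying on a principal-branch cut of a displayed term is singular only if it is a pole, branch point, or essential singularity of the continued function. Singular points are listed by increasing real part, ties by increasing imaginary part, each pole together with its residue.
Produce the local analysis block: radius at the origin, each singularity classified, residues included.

Branch term (7/19)*log(1 - η/(-7/5)): its argument vanishes at η = -7/5, a logarithmic branch point, modulus 7/5.
The radius of convergence is the smallest modulus among the singular points: 7/5.

Radius of convergence at 0: 7/5.
At -7/5: a logarithmic branch point.


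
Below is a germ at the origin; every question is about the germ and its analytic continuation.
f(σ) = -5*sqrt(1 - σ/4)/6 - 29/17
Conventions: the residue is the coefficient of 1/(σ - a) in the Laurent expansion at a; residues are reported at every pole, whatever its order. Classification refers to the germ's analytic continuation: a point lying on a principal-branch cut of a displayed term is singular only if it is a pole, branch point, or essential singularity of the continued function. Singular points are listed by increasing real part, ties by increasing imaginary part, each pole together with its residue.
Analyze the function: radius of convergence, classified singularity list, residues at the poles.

Radius of convergence at 0: 4.
At 4: an algebraic (square-root) branch point.

Branch term (-5/6)*sqrt(1 - σ/(4)): its argument vanishes at σ = 4, a square-root branch point, modulus 4.
The radius of convergence is the smallest modulus among the singular points: 4.


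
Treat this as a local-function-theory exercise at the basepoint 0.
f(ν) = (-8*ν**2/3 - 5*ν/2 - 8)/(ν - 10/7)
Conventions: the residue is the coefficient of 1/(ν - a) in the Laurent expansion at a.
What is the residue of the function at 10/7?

The residue is -2501/147.

At the order-1 pole 10/7 set g(ν) = (ν - (10/7))*f(ν) = -8*ν**2/3 - 5*ν/2 - 8.
Simple pole: residue = g(a) at a = 10/7, which is -2501/147.


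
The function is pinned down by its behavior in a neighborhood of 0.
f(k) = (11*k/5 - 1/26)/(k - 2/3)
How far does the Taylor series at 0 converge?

Denominator factor (k - 2/3): pole of order 1 at 2/3, modulus 2/3.
The radius of convergence is the smallest modulus among the singular points: 2/3.

The radius of convergence is 2/3.


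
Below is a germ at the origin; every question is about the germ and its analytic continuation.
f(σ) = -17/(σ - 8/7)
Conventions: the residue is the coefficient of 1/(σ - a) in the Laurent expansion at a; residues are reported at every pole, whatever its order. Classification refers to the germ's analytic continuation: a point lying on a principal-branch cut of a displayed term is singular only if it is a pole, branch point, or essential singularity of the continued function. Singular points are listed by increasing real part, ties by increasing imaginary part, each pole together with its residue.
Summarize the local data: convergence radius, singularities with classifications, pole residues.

Radius of convergence at 0: 8/7.
At 8/7: a pole of order 1; residue -17.

Denominator factor (σ - 8/7): pole of order 1 at 8/7, modulus 8/7.
The radius of convergence is the smallest modulus among the singular points: 8/7.
At the order-1 pole 8/7 set g(σ) = (σ - (8/7))*f(σ) = -17.
Simple pole: residue = g(a) at a = 8/7, which is -17.


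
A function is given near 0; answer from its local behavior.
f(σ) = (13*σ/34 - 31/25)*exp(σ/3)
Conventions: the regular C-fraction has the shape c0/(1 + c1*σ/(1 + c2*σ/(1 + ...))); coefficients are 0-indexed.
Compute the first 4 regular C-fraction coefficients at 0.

Taylor coefficients (expand at 0): a_0 = -31/25, a_1 = -79/2550, a_2 = 224/3825, a_3 = 1871/137700.
c0 = a_0 = -31/25. Peel one level at a time: if S = 1 + c*σ/S' with S'(0) = 1, then c is the σ-coefficient of S and S' = c*σ/(S - 1).
S_1 = c0/f = 1 + (-79/3162)*σ + (478433/9998244)*σ^2 + ...; c1 = -79/3162.
S_2 = c1*σ/(S_1 - 1) = 1 + (478433/249798)*σ + (1352033/337014)*σ^2 + ...; c2 = 478433/249798.
S_3 = c2*σ/(S_2 - 1) = 1 + (-712521391/340165863)*σ + ...; c3 = -712521391/340165863.

The regular C-fraction coefficients are [-31/25, -79/3162, 478433/249798, -712521391/340165863].


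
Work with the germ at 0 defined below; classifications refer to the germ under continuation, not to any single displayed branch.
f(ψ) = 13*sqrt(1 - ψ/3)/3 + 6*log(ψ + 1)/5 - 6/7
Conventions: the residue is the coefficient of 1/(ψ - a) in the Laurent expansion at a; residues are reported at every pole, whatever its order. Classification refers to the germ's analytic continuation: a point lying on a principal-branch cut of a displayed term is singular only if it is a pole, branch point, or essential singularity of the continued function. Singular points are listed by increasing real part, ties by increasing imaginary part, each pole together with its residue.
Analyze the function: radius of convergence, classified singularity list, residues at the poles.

Radius of convergence at 0: 1.
At -1: a logarithmic branch point.
At 3: an algebraic (square-root) branch point.

Branch term (13/3)*sqrt(1 - ψ/(3)): its argument vanishes at ψ = 3, a square-root branch point, modulus 3.
Branch term (6/5)*log(1 - ψ/(-1)): its argument vanishes at ψ = -1, a logarithmic branch point, modulus 1.
The radius of convergence is the smallest modulus among the singular points: 1.
List the singular points by increasing real part (a conjugate pair: the negative imaginary part first).


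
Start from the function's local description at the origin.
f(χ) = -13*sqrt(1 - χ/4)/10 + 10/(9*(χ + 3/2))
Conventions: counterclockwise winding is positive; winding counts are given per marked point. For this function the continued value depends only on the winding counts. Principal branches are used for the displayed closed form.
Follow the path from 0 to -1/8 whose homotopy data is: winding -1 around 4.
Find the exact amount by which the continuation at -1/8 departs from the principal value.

The rational part is single-valued and drops out of the difference; each branch term changes only by its own monodromy.
(-13/10)*sqrt(1 - χ/(4)): winding -1 is odd, the square root flips sign, contributing -2*(-13/10)*sqrt(1 - (-1/8)/(4)) = -2*(-13/10)*sqrt(33/32) = (13/40)*sqrt(66).
Summing the contributions at χ = -1/8 gives (13/40)*sqrt(66).

Continued minus principal equals (13/40)*sqrt(66).


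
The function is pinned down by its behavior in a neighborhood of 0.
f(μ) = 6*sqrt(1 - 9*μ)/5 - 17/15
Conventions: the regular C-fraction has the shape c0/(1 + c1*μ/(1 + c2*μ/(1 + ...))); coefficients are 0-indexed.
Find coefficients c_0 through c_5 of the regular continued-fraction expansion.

Taylor coefficients (expand at 0): a_0 = 1/15, a_1 = -27/5, a_2 = -243/20, a_3 = -2187/40, a_4 = -19683/64, a_5 = -1240029/640.
c0 = a_0 = 1/15. Peel one level at a time: if S = 1 + c*μ/S' with S'(0) = 1, then c is the μ-coefficient of S and S' = c*μ/(S - 1).
S_1 = c0/f = 1 + (81)*μ + (26973/4)*μ^2 + ...; c1 = 81.
S_2 = c1*μ/(S_1 - 1) = 1 + (-333/4)*μ + (-81/16)*μ^2 + ...; c2 = -333/4.
S_3 = c2*μ/(S_2 - 1) = 1 + (-9/148)*μ + (-5913/21904)*μ^2 + ...; c3 = -9/148.
S_4 = c3*μ/(S_3 - 1) = 1 + (-657/148)*μ + (-81/16)*μ^2 + ...; c4 = -657/148.
S_5 = c4*μ/(S_4 - 1) = 1 + (-333/292)*μ + ...; c5 = -333/292.

The regular C-fraction coefficients are [1/15, 81, -333/4, -9/148, -657/148, -333/292].


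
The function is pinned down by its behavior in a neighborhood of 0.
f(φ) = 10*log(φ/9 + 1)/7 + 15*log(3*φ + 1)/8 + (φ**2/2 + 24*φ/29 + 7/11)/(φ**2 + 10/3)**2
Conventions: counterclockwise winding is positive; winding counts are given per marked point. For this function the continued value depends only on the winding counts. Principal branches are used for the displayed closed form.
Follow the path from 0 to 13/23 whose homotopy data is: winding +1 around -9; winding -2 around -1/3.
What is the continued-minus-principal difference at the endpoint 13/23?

Continued minus principal equals -(65/14)*pi*i.

The rational part is single-valued and drops out of the difference; each branch term changes only by its own monodromy.
(15/8)*log(1 - φ/(-1/3)): each positive loop around -1/3 adds 2*pi*i to the log, so winding -2 contributes (15/8)*(-2)*2*pi*i = -(15/2)*pi*i.
(10/7)*log(1 - φ/(-9)): each positive loop around -9 adds 2*pi*i to the log, so winding +1 contributes (10/7)*(1)*2*pi*i = (20/7)*pi*i.
Summing the contributions at φ = 13/23 gives -(65/14)*pi*i.


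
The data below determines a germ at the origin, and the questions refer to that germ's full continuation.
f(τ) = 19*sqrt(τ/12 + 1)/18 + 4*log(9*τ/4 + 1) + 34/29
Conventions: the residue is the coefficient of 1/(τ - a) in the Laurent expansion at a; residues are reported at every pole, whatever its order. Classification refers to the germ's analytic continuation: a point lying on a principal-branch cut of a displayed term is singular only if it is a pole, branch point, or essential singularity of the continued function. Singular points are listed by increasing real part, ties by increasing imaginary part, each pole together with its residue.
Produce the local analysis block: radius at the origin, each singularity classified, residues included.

Radius of convergence at 0: 4/9.
At -12: an algebraic (square-root) branch point.
At -4/9: a logarithmic branch point.

Branch term (19/18)*sqrt(1 - τ/(-12)): its argument vanishes at τ = -12, a square-root branch point, modulus 12.
Branch term (4)*log(1 - τ/(-4/9)): its argument vanishes at τ = -4/9, a logarithmic branch point, modulus 4/9.
The radius of convergence is the smallest modulus among the singular points: 4/9.
List the singular points by increasing real part (a conjugate pair: the negative imaginary part first).


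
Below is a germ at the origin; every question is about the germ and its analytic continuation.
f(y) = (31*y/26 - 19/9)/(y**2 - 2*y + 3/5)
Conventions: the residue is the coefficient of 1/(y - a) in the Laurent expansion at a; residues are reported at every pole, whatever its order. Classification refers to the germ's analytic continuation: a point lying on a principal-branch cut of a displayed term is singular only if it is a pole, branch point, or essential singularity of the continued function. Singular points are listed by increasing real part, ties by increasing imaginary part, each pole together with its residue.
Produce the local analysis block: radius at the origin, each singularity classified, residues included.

Denominator factor (y**2 - 2*y + 3/5): discriminant 8/5, real irrational roots 1 + (1/5)*sqrt(10) and 1 - (1/5)*sqrt(10); poles of order 1, moduli 1 + (1/5)*sqrt(10) and 1 - (1/5)*sqrt(10).
The radius of convergence is the smallest modulus among the singular points: 1 - (1/5)*sqrt(10).
The factor y**2 - 2*y + 3/5 splits as (y - a)(y - a') with a = 1 - (1/5)*sqrt(10), a' = 1 + (1/5)*sqrt(10). At the order-1 pole a set g(y) = (y - a)*f(y) = [31*y/26 - 19/9] / (y - a').
Simple pole: residue = g(a) at a = 1 - (1/5)*sqrt(10), which is 31/52 + (215/936)*sqrt(10).
The factor y**2 - 2*y + 3/5 splits as (y - a)(y - a') with a = 1 + (1/5)*sqrt(10), a' = 1 - (1/5)*sqrt(10). At the order-1 pole a set g(y) = (y - a)*f(y) = [31*y/26 - 19/9] / (y - a').
Simple pole: residue = g(a) at a = 1 + (1/5)*sqrt(10), which is 31/52 - (215/936)*sqrt(10).
List the singular points by increasing real part (a conjugate pair: the negative imaginary part first).

Radius of convergence at 0: 1 - (1/5)*sqrt(10).
At 1 - (1/5)*sqrt(10): a pole of order 1; residue 31/52 + (215/936)*sqrt(10).
At 1 + (1/5)*sqrt(10): a pole of order 1; residue 31/52 - (215/936)*sqrt(10).


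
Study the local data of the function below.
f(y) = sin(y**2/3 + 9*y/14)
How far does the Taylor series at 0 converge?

The radius of convergence is infinite.

The factor sin(y**2/3 + 9*y/14) is entire and contributes no finite singular point.
The polynomial part has no poles.
No finite singular points: the Taylor series at 0 converges everywhere.


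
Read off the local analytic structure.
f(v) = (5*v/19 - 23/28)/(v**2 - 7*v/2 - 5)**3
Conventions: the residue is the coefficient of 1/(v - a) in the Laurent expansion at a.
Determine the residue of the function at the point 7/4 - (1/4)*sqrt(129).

The factor v**2 - 7*v/2 - 5 splits as (v - a)(v - a') with a = 7/4 - (1/4)*sqrt(129), a' = 7/4 + (1/4)*sqrt(129). At the order-3 pole a set g(v) = (v - a)^3*f(v) = [5*v/19 - 23/28] / (v - a')^3.
Order-3 pole: residue = g''(a)/2; g''(7/4 - (1/4)*sqrt(129)) = (2048/31723293)*sqrt(129), so the residue is (1024/31723293)*sqrt(129).

The residue is (1024/31723293)*sqrt(129).


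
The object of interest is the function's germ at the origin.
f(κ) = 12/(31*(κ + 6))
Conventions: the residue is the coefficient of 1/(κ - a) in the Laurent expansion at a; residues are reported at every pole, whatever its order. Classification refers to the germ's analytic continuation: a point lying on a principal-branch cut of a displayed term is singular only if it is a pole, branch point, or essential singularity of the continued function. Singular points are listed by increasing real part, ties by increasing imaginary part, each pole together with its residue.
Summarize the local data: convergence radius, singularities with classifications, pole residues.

Denominator factor (κ + 6): pole of order 1 at -6, modulus 6.
The radius of convergence is the smallest modulus among the singular points: 6.
At the order-1 pole -6 set g(κ) = (κ - (-6))*f(κ) = 12/31.
Simple pole: residue = g(a) at a = -6, which is 12/31.

Radius of convergence at 0: 6.
At -6: a pole of order 1; residue 12/31.


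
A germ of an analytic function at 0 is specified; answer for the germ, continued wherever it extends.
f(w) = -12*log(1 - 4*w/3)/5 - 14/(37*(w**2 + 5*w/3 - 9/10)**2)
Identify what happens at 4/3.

The point is a regular point.

Denominator factors: w**2 + 5*w/3 - 9/10 = 31/10 at w = 4/3 — none vanishes.
Branch term log(1 - w/(3/4)): argument at 4/3 is -7/9, nonzero, so 4/3 is not its branch point (a point on a principal cut is still regular for the continued germ).
So the germ continues analytically to 4/3.


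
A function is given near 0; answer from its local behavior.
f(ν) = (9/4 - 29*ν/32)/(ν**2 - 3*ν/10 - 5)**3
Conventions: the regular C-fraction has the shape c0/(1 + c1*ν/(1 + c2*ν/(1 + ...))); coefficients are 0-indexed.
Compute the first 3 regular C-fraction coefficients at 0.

The regular C-fraction coefficients are [-9/500, 1049/1800, 1148483/1888200].

Taylor coefficients (expand at 0): a_0 = -9/500, a_1 = 1049/100000, a_2 = -62469/5000000.
c0 = a_0 = -9/500. Peel one level at a time: if S = 1 + c*ν/S' with S'(0) = 1, then c is the ν-coefficient of S and S' = c*ν/(S - 1).
S_1 = c0/f = 1 + (1049/1800)*ν + (-1148483/3240000)*ν^2 + ...; c1 = 1049/1800.
S_2 = c1*ν/(S_1 - 1) = 1 + (1148483/1888200)*ν + ...; c2 = 1148483/1888200.


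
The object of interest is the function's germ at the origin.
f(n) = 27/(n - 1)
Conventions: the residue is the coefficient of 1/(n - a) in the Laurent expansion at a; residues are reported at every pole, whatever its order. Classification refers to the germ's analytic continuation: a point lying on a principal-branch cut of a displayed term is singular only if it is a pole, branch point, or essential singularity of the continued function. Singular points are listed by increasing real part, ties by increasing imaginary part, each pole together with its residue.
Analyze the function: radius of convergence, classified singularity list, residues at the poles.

Radius of convergence at 0: 1.
At 1: a pole of order 1; residue 27.

Denominator factor (n - 1): pole of order 1 at 1, modulus 1.
The radius of convergence is the smallest modulus among the singular points: 1.
At the order-1 pole 1 set g(n) = (n - (1))*f(n) = 27.
Simple pole: residue = g(a) at a = 1, which is 27.


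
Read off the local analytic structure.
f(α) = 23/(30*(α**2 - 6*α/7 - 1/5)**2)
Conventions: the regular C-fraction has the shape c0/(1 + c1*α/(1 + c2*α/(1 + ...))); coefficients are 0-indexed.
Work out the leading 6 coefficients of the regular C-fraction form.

The regular C-fraction coefficients are [115/6, 60/7, -41/42, 10501/1722, -1641255/430541, -2182635/3349819].

Taylor coefficients (expand at 0): a_0 = 115/6, a_1 = -1150/7, a_2 = 183425/147, a_3 = -2915250/343, a_4 = 263582875/4802, a_5 = -5744422500/16807.
c0 = a_0 = 115/6. Peel one level at a time: if S = 1 + c*α/S' with S'(0) = 1, then c is the α-coefficient of S and S' = c*α/(S - 1).
S_1 = c0/f = 1 + (60/7)*α + (410/49)*α^2 + ...; c1 = 60/7.
S_2 = c1*α/(S_1 - 1) = 1 + (-41/42)*α + (10501/1764)*α^2 + ...; c2 = -41/42.
S_3 = c2*α/(S_2 - 1) = 1 + (10501/1722)*α + (78155/3362)*α^2 + ...; c3 = 10501/1722.
S_4 = c3*α/(S_3 - 1) = 1 + (-1641255/430541)*α + (-273894075/110271001)*α^2 + ...; c4 = -1641255/430541.
S_5 = c4*α/(S_4 - 1) = 1 + (-2182635/3349819)*α + ...; c5 = -2182635/3349819.


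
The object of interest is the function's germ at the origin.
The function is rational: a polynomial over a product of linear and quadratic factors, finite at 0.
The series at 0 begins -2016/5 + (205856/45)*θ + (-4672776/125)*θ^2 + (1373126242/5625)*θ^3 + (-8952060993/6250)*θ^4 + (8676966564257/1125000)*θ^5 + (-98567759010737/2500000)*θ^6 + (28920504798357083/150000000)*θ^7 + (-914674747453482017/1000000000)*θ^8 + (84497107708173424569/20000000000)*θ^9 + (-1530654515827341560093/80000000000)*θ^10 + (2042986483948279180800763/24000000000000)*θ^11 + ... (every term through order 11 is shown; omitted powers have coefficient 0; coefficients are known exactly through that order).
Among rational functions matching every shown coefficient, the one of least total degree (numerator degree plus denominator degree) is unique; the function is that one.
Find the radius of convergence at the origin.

No rational of total degree below 10 reproduces all 12 coefficients; solving the [2/8] Pade equations on them gives f(θ) = (17*θ**2/14 - 31*θ/36 + 9)/((θ**2 + 6*θ/5 + 1/4)**3*(θ**2 + 9*θ/2 - 10/7)), whose expansion matches every shown term.
Denominator factor (θ**2 + 9*θ/2 - 10/7): discriminant 727/28, real irrational roots -9/4 + (1/28)*sqrt(5089) and -9/4 - (1/28)*sqrt(5089); poles of order 1, moduli -9/4 + (1/28)*sqrt(5089) and 9/4 + (1/28)*sqrt(5089).
Denominator factor (θ**2 + 6*θ/5 + 1/4)^3: discriminant 11/25, real irrational roots -3/5 + (1/10)*sqrt(11) and -3/5 - (1/10)*sqrt(11); poles of order 3, moduli 3/5 - (1/10)*sqrt(11) and 3/5 + (1/10)*sqrt(11).
The radius of convergence is the smallest modulus among the singular points: 3/5 - (1/10)*sqrt(11).

The radius of convergence is 3/5 - (1/10)*sqrt(11).


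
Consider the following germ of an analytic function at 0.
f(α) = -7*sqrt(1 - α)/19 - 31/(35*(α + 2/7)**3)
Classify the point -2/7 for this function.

The denominator factor α + 2/7 vanishes at -2/7 and appears to the power 3; the numerator there equals -31/35, nonzero, and no other factor vanishes.
The branch terms are analytic at this point.
Hence a pole whose order is the multiplicity, 3.

The point is a pole of order 3.


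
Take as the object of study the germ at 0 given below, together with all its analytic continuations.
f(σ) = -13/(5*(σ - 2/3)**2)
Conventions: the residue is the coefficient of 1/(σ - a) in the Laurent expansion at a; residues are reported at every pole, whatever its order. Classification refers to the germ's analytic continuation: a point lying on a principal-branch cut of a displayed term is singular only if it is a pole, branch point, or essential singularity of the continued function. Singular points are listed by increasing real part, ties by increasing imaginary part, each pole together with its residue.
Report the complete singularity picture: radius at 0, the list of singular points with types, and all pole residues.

Denominator factor (σ - 2/3)^2: pole of order 2 at 2/3, modulus 2/3.
The radius of convergence is the smallest modulus among the singular points: 2/3.
At the order-2 pole 2/3 set g(σ) = (σ - (2/3))^2*f(σ) = -13/5.
Order-2 pole: residue = g'(a); g'(2/3) = 0, so the residue is 0.

Radius of convergence at 0: 2/3.
At 2/3: a pole of order 2; residue 0.


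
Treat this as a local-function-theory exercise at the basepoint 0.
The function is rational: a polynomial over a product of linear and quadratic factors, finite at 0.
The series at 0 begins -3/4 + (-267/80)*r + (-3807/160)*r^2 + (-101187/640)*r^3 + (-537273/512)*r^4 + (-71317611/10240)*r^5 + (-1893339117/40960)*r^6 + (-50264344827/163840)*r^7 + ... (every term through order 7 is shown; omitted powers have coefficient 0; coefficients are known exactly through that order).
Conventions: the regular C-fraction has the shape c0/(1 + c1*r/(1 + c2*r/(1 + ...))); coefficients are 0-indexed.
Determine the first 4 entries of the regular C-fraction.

Taylor coefficients (read off): a_0 = -3/4, a_1 = -267/80, a_2 = -3807/160, a_3 = -101187/640.
c0 = a_0 = -3/4. Peel one level at a time: if S = 1 + c*r/S' with S'(0) = 1, then c is the r-coefficient of S and S' = c*r/(S - 1).
S_1 = c0/f = 1 + (-89/20)*r + (-4769/400)*r^2 + ...; c1 = -89/20.
S_2 = c1*r/(S_1 - 1) = 1 + (-4769/1780)*r + (218841/63368)*r^2 + ...; c2 = -4769/1780.
S_3 = c2*r/(S_2 - 1) = 1 + (1094205/848882)*r + ...; c3 = 1094205/848882.

The regular C-fraction coefficients are [-3/4, -89/20, -4769/1780, 1094205/848882].


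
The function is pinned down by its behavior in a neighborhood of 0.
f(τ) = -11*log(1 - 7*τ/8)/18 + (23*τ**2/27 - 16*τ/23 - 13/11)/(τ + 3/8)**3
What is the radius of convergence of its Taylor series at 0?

Denominator factor (τ + 3/8)^3: pole of order 3 at -3/8, modulus 3/8.
Branch term (-11/18)*log(1 - τ/(8/7)): its argument vanishes at τ = 8/7, a logarithmic branch point, modulus 8/7.
The radius of convergence is the smallest modulus among the singular points: 3/8.

The radius of convergence is 3/8.


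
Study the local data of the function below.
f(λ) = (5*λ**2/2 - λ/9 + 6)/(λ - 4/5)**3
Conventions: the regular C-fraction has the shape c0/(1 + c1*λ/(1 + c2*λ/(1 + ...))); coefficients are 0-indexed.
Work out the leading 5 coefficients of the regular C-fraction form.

Taylor coefficients (expand at 0): a_0 = -375/32, a_1 = -50375/1152, a_2 = -21875/192, a_3 = -753125/3072, a_4 = -34703125/73728.
c0 = a_0 = -375/32. Peel one level at a time: if S = 1 + c*λ/S' with S'(0) = 1, then c is the λ-coefficient of S and S' = c*λ/(S - 1).
S_1 = c0/f = 1 + (-403/108)*λ + (49009/11664)*λ^2 + ...; c1 = -403/108.
S_2 = c1*λ/(S_1 - 1) = 1 + (49009/43524)*λ + (1535775/1299272)*λ^2 + ...; c2 = 49009/43524.
S_3 = c2*λ/(S_2 - 1) = 1 + (-41465925/39501254)*λ + (16290480375/38430113296)*λ^2 + ...; c3 = -41465925/39501254.
S_4 = c3*λ/(S_3 - 1) = 1 + (9726020135/24085375032)*λ + ...; c4 = 9726020135/24085375032.

The regular C-fraction coefficients are [-375/32, -403/108, 49009/43524, -41465925/39501254, 9726020135/24085375032].


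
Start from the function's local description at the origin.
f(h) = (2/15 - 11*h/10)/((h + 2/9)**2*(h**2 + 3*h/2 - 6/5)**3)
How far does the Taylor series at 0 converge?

The radius of convergence is 2/9.

Denominator factor (h + 2/9)^2: pole of order 2 at -2/9, modulus 2/9.
Denominator factor (h**2 + 3*h/2 - 6/5)^3: discriminant 141/20, real irrational roots -3/4 + (1/20)*sqrt(705) and -3/4 - (1/20)*sqrt(705); poles of order 3, moduli -3/4 + (1/20)*sqrt(705) and 3/4 + (1/20)*sqrt(705).
The radius of convergence is the smallest modulus among the singular points: 2/9.


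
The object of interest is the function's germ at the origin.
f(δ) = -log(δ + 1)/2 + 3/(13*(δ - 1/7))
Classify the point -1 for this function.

The term (-1/2)*log(1 - δ/(-1)) has argument 1 - -1/(-1) = 0 at -1: a logarithmic (infinitely-sheeted) branch point; the remaining terms are analytic or single-valued there.

The point is a logarithmic branch point.


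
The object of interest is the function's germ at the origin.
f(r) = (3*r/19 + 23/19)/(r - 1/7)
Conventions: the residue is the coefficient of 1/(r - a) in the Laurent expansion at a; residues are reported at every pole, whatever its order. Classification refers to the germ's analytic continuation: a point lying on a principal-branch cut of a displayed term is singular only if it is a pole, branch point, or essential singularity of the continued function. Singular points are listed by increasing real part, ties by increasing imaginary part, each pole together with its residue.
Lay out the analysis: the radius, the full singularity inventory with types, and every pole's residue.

Radius of convergence at 0: 1/7.
At 1/7: a pole of order 1; residue 164/133.

Denominator factor (r - 1/7): pole of order 1 at 1/7, modulus 1/7.
The radius of convergence is the smallest modulus among the singular points: 1/7.
At the order-1 pole 1/7 set g(r) = (r - (1/7))*f(r) = 3*r/19 + 23/19.
Simple pole: residue = g(a) at a = 1/7, which is 164/133.


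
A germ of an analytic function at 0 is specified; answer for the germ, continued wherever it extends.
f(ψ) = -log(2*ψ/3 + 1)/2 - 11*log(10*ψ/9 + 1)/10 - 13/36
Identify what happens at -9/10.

The term (-11/10)*log(1 - ψ/(-9/10)) has argument 1 - -9/10/(-9/10) = 0 at -9/10: a logarithmic (infinitely-sheeted) branch point; the remaining terms are analytic or single-valued there.

The point is a logarithmic branch point.


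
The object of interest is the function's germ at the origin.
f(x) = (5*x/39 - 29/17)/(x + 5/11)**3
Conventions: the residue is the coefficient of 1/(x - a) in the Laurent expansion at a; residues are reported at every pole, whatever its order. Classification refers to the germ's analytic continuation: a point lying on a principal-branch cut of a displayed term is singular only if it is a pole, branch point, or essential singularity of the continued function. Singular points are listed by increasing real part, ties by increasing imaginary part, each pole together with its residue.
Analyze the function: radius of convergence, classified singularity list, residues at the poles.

Radius of convergence at 0: 5/11.
At -5/11: a pole of order 3; residue 0.

Denominator factor (x + 5/11)^3: pole of order 3 at -5/11, modulus 5/11.
The radius of convergence is the smallest modulus among the singular points: 5/11.
At the order-3 pole -5/11 set g(x) = (x - (-5/11))^3*f(x) = 5*x/39 - 29/17.
Order-3 pole: residue = g''(a)/2; g''(-5/11) = 0, so the residue is 0.


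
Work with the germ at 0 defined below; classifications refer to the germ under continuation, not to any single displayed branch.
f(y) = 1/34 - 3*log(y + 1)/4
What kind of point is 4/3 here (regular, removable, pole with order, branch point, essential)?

The point is a regular point.

There is no denominator, hence no pole anywhere.
Branch term log(1 - y/(-1)): argument at 4/3 is 7/3, nonzero, so 4/3 is not its branch point (a point on a principal cut is still regular for the continued germ).
So the germ continues analytically to 4/3.
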